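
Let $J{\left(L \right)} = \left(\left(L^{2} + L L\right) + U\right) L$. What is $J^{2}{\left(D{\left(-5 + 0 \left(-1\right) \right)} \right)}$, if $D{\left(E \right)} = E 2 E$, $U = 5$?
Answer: $62625062500$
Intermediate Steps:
$D{\left(E \right)} = 2 E^{2}$ ($D{\left(E \right)} = 2 E E = 2 E^{2}$)
$J{\left(L \right)} = L \left(5 + 2 L^{2}\right)$ ($J{\left(L \right)} = \left(\left(L^{2} + L L\right) + 5\right) L = \left(\left(L^{2} + L^{2}\right) + 5\right) L = \left(2 L^{2} + 5\right) L = \left(5 + 2 L^{2}\right) L = L \left(5 + 2 L^{2}\right)$)
$J^{2}{\left(D{\left(-5 + 0 \left(-1\right) \right)} \right)} = \left(2 \left(-5 + 0 \left(-1\right)\right)^{2} \left(5 + 2 \left(2 \left(-5 + 0 \left(-1\right)\right)^{2}\right)^{2}\right)\right)^{2} = \left(2 \left(-5 + 0\right)^{2} \left(5 + 2 \left(2 \left(-5 + 0\right)^{2}\right)^{2}\right)\right)^{2} = \left(2 \left(-5\right)^{2} \left(5 + 2 \left(2 \left(-5\right)^{2}\right)^{2}\right)\right)^{2} = \left(2 \cdot 25 \left(5 + 2 \left(2 \cdot 25\right)^{2}\right)\right)^{2} = \left(50 \left(5 + 2 \cdot 50^{2}\right)\right)^{2} = \left(50 \left(5 + 2 \cdot 2500\right)\right)^{2} = \left(50 \left(5 + 5000\right)\right)^{2} = \left(50 \cdot 5005\right)^{2} = 250250^{2} = 62625062500$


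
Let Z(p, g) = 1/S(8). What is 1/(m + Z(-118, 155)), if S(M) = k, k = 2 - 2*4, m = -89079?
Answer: -6/534475 ≈ -1.1226e-5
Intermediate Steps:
k = -6 (k = 2 - 8 = -6)
S(M) = -6
Z(p, g) = -1/6 (Z(p, g) = 1/(-6) = -1/6)
1/(m + Z(-118, 155)) = 1/(-89079 - 1/6) = 1/(-534475/6) = -6/534475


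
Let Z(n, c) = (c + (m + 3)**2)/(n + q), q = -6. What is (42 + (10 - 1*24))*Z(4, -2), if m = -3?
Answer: 28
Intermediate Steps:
Z(n, c) = c/(-6 + n) (Z(n, c) = (c + (-3 + 3)**2)/(n - 6) = (c + 0**2)/(-6 + n) = (c + 0)/(-6 + n) = c/(-6 + n))
(42 + (10 - 1*24))*Z(4, -2) = (42 + (10 - 1*24))*(-2/(-6 + 4)) = (42 + (10 - 24))*(-2/(-2)) = (42 - 14)*(-2*(-1/2)) = 28*1 = 28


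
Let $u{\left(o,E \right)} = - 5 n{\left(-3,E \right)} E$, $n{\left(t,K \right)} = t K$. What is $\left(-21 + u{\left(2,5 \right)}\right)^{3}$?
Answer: $44361864$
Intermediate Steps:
$n{\left(t,K \right)} = K t$
$u{\left(o,E \right)} = 15 E^{2}$ ($u{\left(o,E \right)} = - 5 E \left(-3\right) E = - 5 \left(- 3 E\right) E = 15 E E = 15 E^{2}$)
$\left(-21 + u{\left(2,5 \right)}\right)^{3} = \left(-21 + 15 \cdot 5^{2}\right)^{3} = \left(-21 + 15 \cdot 25\right)^{3} = \left(-21 + 375\right)^{3} = 354^{3} = 44361864$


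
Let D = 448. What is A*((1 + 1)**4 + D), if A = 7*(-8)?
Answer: -25984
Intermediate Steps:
A = -56
A*((1 + 1)**4 + D) = -56*((1 + 1)**4 + 448) = -56*(2**4 + 448) = -56*(16 + 448) = -56*464 = -25984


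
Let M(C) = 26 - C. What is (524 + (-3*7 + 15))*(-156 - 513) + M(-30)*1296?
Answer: -273966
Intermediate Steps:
(524 + (-3*7 + 15))*(-156 - 513) + M(-30)*1296 = (524 + (-3*7 + 15))*(-156 - 513) + (26 - 1*(-30))*1296 = (524 + (-21 + 15))*(-669) + (26 + 30)*1296 = (524 - 6)*(-669) + 56*1296 = 518*(-669) + 72576 = -346542 + 72576 = -273966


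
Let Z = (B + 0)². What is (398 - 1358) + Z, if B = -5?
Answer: -935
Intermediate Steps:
Z = 25 (Z = (-5 + 0)² = (-5)² = 25)
(398 - 1358) + Z = (398 - 1358) + 25 = -960 + 25 = -935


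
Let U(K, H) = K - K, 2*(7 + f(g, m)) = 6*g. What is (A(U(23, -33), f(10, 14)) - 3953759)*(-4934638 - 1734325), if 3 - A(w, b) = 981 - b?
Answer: 26373841341582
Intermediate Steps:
f(g, m) = -7 + 3*g (f(g, m) = -7 + (6*g)/2 = -7 + 3*g)
U(K, H) = 0
A(w, b) = -978 + b (A(w, b) = 3 - (981 - b) = 3 + (-981 + b) = -978 + b)
(A(U(23, -33), f(10, 14)) - 3953759)*(-4934638 - 1734325) = ((-978 + (-7 + 3*10)) - 3953759)*(-4934638 - 1734325) = ((-978 + (-7 + 30)) - 3953759)*(-6668963) = ((-978 + 23) - 3953759)*(-6668963) = (-955 - 3953759)*(-6668963) = -3954714*(-6668963) = 26373841341582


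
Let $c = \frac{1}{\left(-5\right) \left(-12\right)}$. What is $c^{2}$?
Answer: $\frac{1}{3600} \approx 0.00027778$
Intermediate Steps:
$c = \frac{1}{60} \approx 0.016667$
$c^{2} = \left(\frac{1}{60}\right)^{2} = \frac{1}{3600}$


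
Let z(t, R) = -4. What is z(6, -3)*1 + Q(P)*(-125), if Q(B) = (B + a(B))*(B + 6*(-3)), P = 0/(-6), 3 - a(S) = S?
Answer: 6746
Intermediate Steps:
a(S) = 3 - S
P = 0 (P = 0*(-⅙) = 0)
Q(B) = -54 + 3*B (Q(B) = (B + (3 - B))*(B + 6*(-3)) = 3*(B - 18) = 3*(-18 + B) = -54 + 3*B)
z(6, -3)*1 + Q(P)*(-125) = -4*1 + (-54 + 3*0)*(-125) = -4 + (-54 + 0)*(-125) = -4 - 54*(-125) = -4 + 6750 = 6746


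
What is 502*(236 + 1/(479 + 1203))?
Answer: 99635203/841 ≈ 1.1847e+5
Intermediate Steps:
502*(236 + 1/(479 + 1203)) = 502*(236 + 1/1682) = 502*(396953/1682) = 99635203/841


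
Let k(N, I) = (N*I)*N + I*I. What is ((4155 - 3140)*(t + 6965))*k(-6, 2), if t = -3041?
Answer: 302697360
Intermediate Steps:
k(N, I) = I² + I*N² (k(N, I) = (I*N)*N + I² = I*N² + I² = I² + I*N²)
((4155 - 3140)*(t + 6965))*k(-6, 2) = ((4155 - 3140)*(-3041 + 6965))*(2*(2 + (-6)²)) = (1015*3924)*(2*(2 + 36)) = 3982860*(2*38) = 3982860*76 = 302697360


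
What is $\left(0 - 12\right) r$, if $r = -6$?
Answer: $72$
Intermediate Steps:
$\left(0 - 12\right) r = \left(0 - 12\right) \left(-6\right) = \left(-12\right) \left(-6\right) = 72$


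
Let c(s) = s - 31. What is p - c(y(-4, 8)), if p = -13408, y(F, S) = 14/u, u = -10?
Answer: -66878/5 ≈ -13376.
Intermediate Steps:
y(F, S) = -7/5 (y(F, S) = 14/(-10) = 14*(-1/10) = -7/5)
c(s) = -31 + s
p - c(y(-4, 8)) = -13408 - (-31 - 7/5) = -13408 - 1*(-162/5) = -13408 + 162/5 = -66878/5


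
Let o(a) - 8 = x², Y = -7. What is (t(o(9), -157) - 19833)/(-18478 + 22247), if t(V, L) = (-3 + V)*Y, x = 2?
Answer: -19896/3769 ≈ -5.2789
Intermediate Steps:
o(a) = 12 (o(a) = 8 + 2² = 8 + 4 = 12)
t(V, L) = 21 - 7*V (t(V, L) = (-3 + V)*(-7) = 21 - 7*V)
(t(o(9), -157) - 19833)/(-18478 + 22247) = ((21 - 7*12) - 19833)/(-18478 + 22247) = ((21 - 84) - 19833)/3769 = (-63 - 19833)*(1/3769) = -19896*1/3769 = -19896/3769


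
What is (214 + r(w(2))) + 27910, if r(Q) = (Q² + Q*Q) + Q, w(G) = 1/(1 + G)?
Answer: 253121/9 ≈ 28125.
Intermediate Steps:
r(Q) = Q + 2*Q² (r(Q) = (Q² + Q²) + Q = 2*Q² + Q = Q + 2*Q²)
(214 + r(w(2))) + 27910 = (214 + (1 + 2/(1 + 2))/(1 + 2)) + 27910 = (214 + (1 + 2/3)/3) + 27910 = (214 + (1 + 2*(⅓))/3) + 27910 = (214 + (1 + ⅔)/3) + 27910 = (214 + (⅓)*(5/3)) + 27910 = (214 + 5/9) + 27910 = 1931/9 + 27910 = 253121/9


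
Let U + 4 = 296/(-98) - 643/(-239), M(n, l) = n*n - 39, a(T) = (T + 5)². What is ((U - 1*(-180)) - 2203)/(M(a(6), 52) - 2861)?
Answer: -23742062/137498851 ≈ -0.17267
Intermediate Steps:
a(T) = (5 + T)²
M(n, l) = -39 + n² (M(n, l) = n² - 39 = -39 + n²)
U = -50709/11711 (U = -4 + (296/(-98) - 643/(-239)) = -4 + (296*(-1/98) - 643*(-1/239)) = -4 + (-148/49 + 643/239) = -4 - 3865/11711 = -50709/11711 ≈ -4.3300)
((U - 1*(-180)) - 2203)/(M(a(6), 52) - 2861) = ((-50709/11711 - 1*(-180)) - 2203)/((-39 + ((5 + 6)²)²) - 2861) = ((-50709/11711 + 180) - 2203)/((-39 + (11²)²) - 2861) = (2057271/11711 - 2203)/((-39 + 121²) - 2861) = -23742062/(11711*((-39 + 14641) - 2861)) = -23742062/(11711*(14602 - 2861)) = -23742062/11711/11741 = -23742062/11711*1/11741 = -23742062/137498851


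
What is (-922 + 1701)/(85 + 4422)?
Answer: 779/4507 ≈ 0.17284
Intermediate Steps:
(-922 + 1701)/(85 + 4422) = 779/4507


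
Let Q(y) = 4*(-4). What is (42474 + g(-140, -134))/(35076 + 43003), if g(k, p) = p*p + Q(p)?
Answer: 60414/78079 ≈ 0.77376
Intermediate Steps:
Q(y) = -16
g(k, p) = -16 + p**2 (g(k, p) = p*p - 16 = p**2 - 16 = -16 + p**2)
(42474 + g(-140, -134))/(35076 + 43003) = (42474 + (-16 + (-134)**2))/(35076 + 43003) = (42474 + (-16 + 17956))/78079 = (42474 + 17940)*(1/78079) = 60414*(1/78079) = 60414/78079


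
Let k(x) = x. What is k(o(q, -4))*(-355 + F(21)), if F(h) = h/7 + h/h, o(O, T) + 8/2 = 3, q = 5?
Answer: 351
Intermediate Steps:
o(O, T) = -1 (o(O, T) = -4 + 3 = -1)
F(h) = 1 + h/7 (F(h) = h*(⅐) + 1 = h/7 + 1 = 1 + h/7)
k(o(q, -4))*(-355 + F(21)) = -(-355 + (1 + (⅐)*21)) = -(-355 + (1 + 3)) = -(-355 + 4) = -1*(-351) = 351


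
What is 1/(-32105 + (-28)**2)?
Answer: -1/31321 ≈ -3.1927e-5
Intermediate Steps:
1/(-32105 + (-28)**2) = 1/(-32105 + 784) = 1/(-31321) = -1/31321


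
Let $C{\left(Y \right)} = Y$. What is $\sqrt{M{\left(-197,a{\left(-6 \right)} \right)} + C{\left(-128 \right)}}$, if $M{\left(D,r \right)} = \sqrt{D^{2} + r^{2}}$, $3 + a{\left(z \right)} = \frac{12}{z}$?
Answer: $\sqrt{-128 + \sqrt{38834}} \approx 8.3104$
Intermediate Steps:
$a{\left(z \right)} = -3 + \frac{12}{z}$
$\sqrt{M{\left(-197,a{\left(-6 \right)} \right)} + C{\left(-128 \right)}} = \sqrt{\sqrt{\left(-197\right)^{2} + \left(-3 + \frac{12}{-6}\right)^{2}} - 128} = \sqrt{\sqrt{38809 + \left(-3 + 12 \left(- \frac{1}{6}\right)\right)^{2}} - 128} = \sqrt{\sqrt{38809 + \left(-3 - 2\right)^{2}} - 128} = \sqrt{\sqrt{38809 + \left(-5\right)^{2}} - 128} = \sqrt{\sqrt{38809 + 25} - 128} = \sqrt{\sqrt{38834} - 128} = \sqrt{-128 + \sqrt{38834}}$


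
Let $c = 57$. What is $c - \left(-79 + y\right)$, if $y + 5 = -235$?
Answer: $376$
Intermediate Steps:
$y = -240$ ($y = -5 - 235 = -240$)
$c - \left(-79 + y\right) = 57 + \left(79 - -240\right) = 57 + \left(79 + 240\right) = 57 + 319 = 376$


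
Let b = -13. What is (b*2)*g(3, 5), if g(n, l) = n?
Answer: -78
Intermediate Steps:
(b*2)*g(3, 5) = -13*2*3 = -26*3 = -78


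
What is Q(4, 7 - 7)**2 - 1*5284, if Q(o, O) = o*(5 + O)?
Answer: -4884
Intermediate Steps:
Q(4, 7 - 7)**2 - 1*5284 = (4*(5 + (7 - 7)))**2 - 1*5284 = (4*(5 + 0))**2 - 5284 = (4*5)**2 - 5284 = 20**2 - 5284 = 400 - 5284 = -4884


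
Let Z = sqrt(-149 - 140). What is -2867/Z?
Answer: 2867*I/17 ≈ 168.65*I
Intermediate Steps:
Z = 17*I (Z = sqrt(-289) = 17*I ≈ 17.0*I)
-2867/Z = -2867*(-I/17) = -(-2867)*I/17 = 2867*I/17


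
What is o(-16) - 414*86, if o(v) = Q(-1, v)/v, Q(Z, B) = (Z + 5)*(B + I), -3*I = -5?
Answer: -427205/12 ≈ -35600.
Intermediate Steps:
I = 5/3 (I = -⅓*(-5) = 5/3 ≈ 1.6667)
Q(Z, B) = (5 + Z)*(5/3 + B) (Q(Z, B) = (Z + 5)*(B + 5/3) = (5 + Z)*(5/3 + B))
o(v) = (20/3 + 4*v)/v (o(v) = (25/3 + 5*v + (5/3)*(-1) + v*(-1))/v = (25/3 + 5*v - 5/3 - v)/v = (20/3 + 4*v)/v)
o(-16) - 414*86 = (4 + (20/3)/(-16)) - 414*86 = (4 + (20/3)*(-1/16)) - 35604 = (4 - 5/12) - 35604 = 43/12 - 35604 = -427205/12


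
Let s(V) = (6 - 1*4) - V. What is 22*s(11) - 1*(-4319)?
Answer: 4121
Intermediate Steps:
s(V) = 2 - V (s(V) = (6 - 4) - V = 2 - V)
22*s(11) - 1*(-4319) = 22*(2 - 1*11) - 1*(-4319) = 22*(2 - 11) + 4319 = 22*(-9) + 4319 = -198 + 4319 = 4121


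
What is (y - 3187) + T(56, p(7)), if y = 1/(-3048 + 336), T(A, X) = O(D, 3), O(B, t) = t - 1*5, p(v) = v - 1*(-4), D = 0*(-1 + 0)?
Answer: -8648569/2712 ≈ -3189.0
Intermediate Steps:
D = 0 (D = 0*(-1) = 0)
p(v) = 4 + v (p(v) = v + 4 = 4 + v)
O(B, t) = -5 + t (O(B, t) = t - 5 = -5 + t)
T(A, X) = -2 (T(A, X) = -5 + 3 = -2)
y = -1/2712 (y = 1/(-2712) = -1/2712 ≈ -0.00036873)
(y - 3187) + T(56, p(7)) = (-1/2712 - 3187) - 2 = -8643145/2712 - 2 = -8648569/2712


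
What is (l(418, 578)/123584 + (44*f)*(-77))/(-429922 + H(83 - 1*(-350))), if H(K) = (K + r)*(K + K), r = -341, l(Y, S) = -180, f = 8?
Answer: 837405229/10821324000 ≈ 0.077385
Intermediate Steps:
H(K) = 2*K*(-341 + K) (H(K) = (K - 341)*(K + K) = (-341 + K)*(2*K) = 2*K*(-341 + K))
(l(418, 578)/123584 + (44*f)*(-77))/(-429922 + H(83 - 1*(-350))) = (-180/123584 + (44*8)*(-77))/(-429922 + 2*(83 - 1*(-350))*(-341 + (83 - 1*(-350)))) = (-180*1/123584 + 352*(-77))/(-429922 + 2*(83 + 350)*(-341 + (83 + 350))) = (-45/30896 - 27104)/(-429922 + 2*433*(-341 + 433)) = -837405229/(30896*(-429922 + 2*433*92)) = -837405229/(30896*(-429922 + 79672)) = -837405229/30896/(-350250) = -837405229/30896*(-1/350250) = 837405229/10821324000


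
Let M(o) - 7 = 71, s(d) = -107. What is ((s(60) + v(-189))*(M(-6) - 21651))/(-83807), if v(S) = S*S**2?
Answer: -145647434448/83807 ≈ -1.7379e+6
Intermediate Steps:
v(S) = S**3
M(o) = 78 (M(o) = 7 + 71 = 78)
((s(60) + v(-189))*(M(-6) - 21651))/(-83807) = ((-107 + (-189)**3)*(78 - 21651))/(-83807) = ((-107 - 6751269)*(-21573))*(-1/83807) = -6751376*(-21573)*(-1/83807) = 145647434448*(-1/83807) = -145647434448/83807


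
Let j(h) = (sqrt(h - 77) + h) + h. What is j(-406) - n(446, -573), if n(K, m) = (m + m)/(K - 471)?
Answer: -21446/25 + I*sqrt(483) ≈ -857.84 + 21.977*I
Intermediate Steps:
n(K, m) = 2*m/(-471 + K) (n(K, m) = (2*m)/(-471 + K) = 2*m/(-471 + K))
j(h) = sqrt(-77 + h) + 2*h (j(h) = (sqrt(-77 + h) + h) + h = (h + sqrt(-77 + h)) + h = sqrt(-77 + h) + 2*h)
j(-406) - n(446, -573) = (sqrt(-77 - 406) + 2*(-406)) - 2*(-573)/(-471 + 446) = (sqrt(-483) - 812) - 2*(-573)/(-25) = (I*sqrt(483) - 812) - 2*(-573)*(-1)/25 = (-812 + I*sqrt(483)) - 1*1146/25 = (-812 + I*sqrt(483)) - 1146/25 = -21446/25 + I*sqrt(483)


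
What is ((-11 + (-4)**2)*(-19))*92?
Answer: -8740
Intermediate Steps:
((-11 + (-4)**2)*(-19))*92 = ((-11 + 16)*(-19))*92 = (5*(-19))*92 = -95*92 = -8740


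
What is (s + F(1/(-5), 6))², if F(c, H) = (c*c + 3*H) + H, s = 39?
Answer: 2483776/625 ≈ 3974.0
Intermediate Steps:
F(c, H) = c² + 4*H (F(c, H) = (c² + 3*H) + H = c² + 4*H)
(s + F(1/(-5), 6))² = (39 + ((1/(-5))² + 4*6))² = (39 + ((-⅕)² + 24))² = (39 + (1/25 + 24))² = (39 + 601/25)² = (1576/25)² = 2483776/625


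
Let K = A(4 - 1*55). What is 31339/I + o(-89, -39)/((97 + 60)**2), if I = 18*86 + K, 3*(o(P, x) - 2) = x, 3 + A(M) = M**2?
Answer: 772429405/102194754 ≈ 7.5584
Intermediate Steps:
A(M) = -3 + M**2
K = 2598 (K = -3 + (4 - 1*55)**2 = -3 + (4 - 55)**2 = -3 + (-51)**2 = -3 + 2601 = 2598)
o(P, x) = 2 + x/3
I = 4146 (I = 18*86 + 2598 = 1548 + 2598 = 4146)
31339/I + o(-89, -39)/((97 + 60)**2) = 31339/4146 + (2 + (1/3)*(-39))/((97 + 60)**2) = 31339*(1/4146) + (2 - 13)/(157**2) = 31339/4146 - 11/24649 = 772429405/102194754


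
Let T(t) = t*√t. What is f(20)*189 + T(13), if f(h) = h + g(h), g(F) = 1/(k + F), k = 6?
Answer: 98469/26 + 13*√13 ≈ 3834.1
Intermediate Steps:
T(t) = t^(3/2)
g(F) = 1/(6 + F)
f(h) = h + 1/(6 + h)
f(20)*189 + T(13) = ((1 + 20*(6 + 20))/(6 + 20))*189 + 13^(3/2) = ((1 + 20*26)/26)*189 + 13*√13 = ((1 + 520)/26)*189 + 13*√13 = ((1/26)*521)*189 + 13*√13 = (521/26)*189 + 13*√13 = 98469/26 + 13*√13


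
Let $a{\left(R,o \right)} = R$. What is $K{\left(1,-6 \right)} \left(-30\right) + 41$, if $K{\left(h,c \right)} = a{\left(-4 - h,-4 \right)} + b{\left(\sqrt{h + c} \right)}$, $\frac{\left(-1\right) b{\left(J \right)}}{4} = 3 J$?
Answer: $191 + 360 i \sqrt{5} \approx 191.0 + 804.98 i$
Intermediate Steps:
$b{\left(J \right)} = - 12 J$ ($b{\left(J \right)} = - 4 \cdot 3 J = - 12 J$)
$K{\left(h,c \right)} = -4 - h - 12 \sqrt{c + h}$ ($K{\left(h,c \right)} = \left(-4 - h\right) - 12 \sqrt{h + c} = \left(-4 - h\right) - 12 \sqrt{c + h} = -4 - h - 12 \sqrt{c + h}$)
$K{\left(1,-6 \right)} \left(-30\right) + 41 = \left(-4 - 1 - 12 \sqrt{-6 + 1}\right) \left(-30\right) + 41 = \left(-4 - 1 - 12 \sqrt{-5}\right) \left(-30\right) + 41 = \left(-4 - 1 - 12 i \sqrt{5}\right) \left(-30\right) + 41 = \left(-5 - 12 i \sqrt{5}\right) \left(-30\right) + 41 = \left(150 + 360 i \sqrt{5}\right) + 41 = 191 + 360 i \sqrt{5}$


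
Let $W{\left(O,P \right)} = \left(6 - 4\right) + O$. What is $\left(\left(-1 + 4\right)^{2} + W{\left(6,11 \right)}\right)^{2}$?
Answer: $289$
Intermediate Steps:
$W{\left(O,P \right)} = 2 + O$
$\left(\left(-1 + 4\right)^{2} + W{\left(6,11 \right)}\right)^{2} = \left(\left(-1 + 4\right)^{2} + \left(2 + 6\right)\right)^{2} = \left(3^{2} + 8\right)^{2} = \left(9 + 8\right)^{2} = 17^{2} = 289$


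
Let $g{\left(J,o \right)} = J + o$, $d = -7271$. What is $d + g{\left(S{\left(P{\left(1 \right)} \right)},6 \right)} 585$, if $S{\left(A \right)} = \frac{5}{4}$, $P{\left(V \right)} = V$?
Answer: $- \frac{12119}{4} \approx -3029.8$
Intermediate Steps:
$S{\left(A \right)} = \frac{5}{4}$ ($S{\left(A \right)} = 5 \cdot \frac{1}{4} = \frac{5}{4}$)
$d + g{\left(S{\left(P{\left(1 \right)} \right)},6 \right)} 585 = -7271 + \left(\frac{5}{4} + 6\right) 585 = -7271 + \frac{29}{4} \cdot 585 = -7271 + \frac{16965}{4} = - \frac{12119}{4}$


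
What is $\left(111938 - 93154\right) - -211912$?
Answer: $230696$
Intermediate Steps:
$\left(111938 - 93154\right) - -211912 = 18784 + 211912 = 230696$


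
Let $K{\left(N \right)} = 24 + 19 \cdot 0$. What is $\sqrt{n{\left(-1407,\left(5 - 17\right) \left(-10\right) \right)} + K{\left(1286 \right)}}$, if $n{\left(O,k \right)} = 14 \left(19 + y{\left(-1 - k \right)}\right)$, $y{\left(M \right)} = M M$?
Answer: $4 \sqrt{12829} \approx 453.06$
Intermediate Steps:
$y{\left(M \right)} = M^{2}$
$K{\left(N \right)} = 24$ ($K{\left(N \right)} = 24 + 0 = 24$)
$n{\left(O,k \right)} = 266 + 14 \left(-1 - k\right)^{2}$ ($n{\left(O,k \right)} = 14 \left(19 + \left(-1 - k\right)^{2}\right) = 266 + 14 \left(-1 - k\right)^{2}$)
$\sqrt{n{\left(-1407,\left(5 - 17\right) \left(-10\right) \right)} + K{\left(1286 \right)}} = \sqrt{\left(266 + 14 \left(1 + \left(5 - 17\right) \left(-10\right)\right)^{2}\right) + 24} = \sqrt{\left(266 + 14 \left(1 - -120\right)^{2}\right) + 24} = \sqrt{\left(266 + 14 \left(1 + 120\right)^{2}\right) + 24} = \sqrt{\left(266 + 14 \cdot 121^{2}\right) + 24} = \sqrt{\left(266 + 14 \cdot 14641\right) + 24} = \sqrt{\left(266 + 204974\right) + 24} = \sqrt{205240 + 24} = \sqrt{205264} = 4 \sqrt{12829}$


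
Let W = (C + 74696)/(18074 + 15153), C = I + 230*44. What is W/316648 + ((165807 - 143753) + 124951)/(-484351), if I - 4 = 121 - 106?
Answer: -1546637191510395/5095984301810696 ≈ -0.30350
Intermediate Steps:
I = 19 (I = 4 + (121 - 106) = 4 + 15 = 19)
C = 10139 (C = 19 + 230*44 = 19 + 10120 = 10139)
W = 84835/33227 (W = (10139 + 74696)/(18074 + 15153) = 84835/33227 ≈ 2.5532)
W/316648 + ((165807 - 143753) + 124951)/(-484351) = (84835/33227)/316648 + ((165807 - 143753) + 124951)/(-484351) = (84835/33227)*(1/316648) + (22054 + 124951)*(-1/484351) = 84835/10521263096 + 147005*(-1/484351) = 84835/10521263096 - 147005/484351 = -1546637191510395/5095984301810696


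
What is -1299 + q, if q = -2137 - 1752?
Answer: -5188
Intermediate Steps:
q = -3889
-1299 + q = -1299 - 3889 = -5188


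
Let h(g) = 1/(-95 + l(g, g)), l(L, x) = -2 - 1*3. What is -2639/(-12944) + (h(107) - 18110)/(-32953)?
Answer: 8034473411/10663590800 ≈ 0.75345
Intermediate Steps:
l(L, x) = -5 (l(L, x) = -2 - 3 = -5)
h(g) = -1/100 (h(g) = 1/(-95 - 5) = 1/(-100) = -1/100)
-2639/(-12944) + (h(107) - 18110)/(-32953) = -2639/(-12944) + (-1/100 - 18110)/(-32953) = -2639*(-1/12944) - 1811001/100*(-1/32953) = 2639/12944 + 1811001/3295300 = 8034473411/10663590800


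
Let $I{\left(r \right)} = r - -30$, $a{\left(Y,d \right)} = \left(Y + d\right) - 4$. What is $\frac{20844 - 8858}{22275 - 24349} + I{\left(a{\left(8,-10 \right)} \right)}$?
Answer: $\frac{18895}{1037} \approx 18.221$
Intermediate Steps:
$a{\left(Y,d \right)} = -4 + Y + d$
$I{\left(r \right)} = 30 + r$ ($I{\left(r \right)} = r + 30 = 30 + r$)
$\frac{20844 - 8858}{22275 - 24349} + I{\left(a{\left(8,-10 \right)} \right)} = \frac{20844 - 8858}{22275 - 24349} + \left(30 - 6\right) = \frac{11986}{-2074} + \left(30 - 6\right) = 11986 \left(- \frac{1}{2074}\right) + 24 = - \frac{5993}{1037} + 24 = \frac{18895}{1037}$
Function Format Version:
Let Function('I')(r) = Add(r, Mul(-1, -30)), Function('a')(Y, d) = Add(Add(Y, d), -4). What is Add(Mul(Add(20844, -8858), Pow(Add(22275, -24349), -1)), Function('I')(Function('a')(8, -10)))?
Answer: Rational(18895, 1037) ≈ 18.221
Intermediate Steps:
Function('a')(Y, d) = Add(-4, Y, d)
Function('I')(r) = Add(30, r) (Function('I')(r) = Add(r, 30) = Add(30, r))
Add(Mul(Add(20844, -8858), Pow(Add(22275, -24349), -1)), Function('I')(Function('a')(8, -10))) = Add(Mul(Add(20844, -8858), Pow(Add(22275, -24349), -1)), Add(30, Add(-4, 8, -10))) = Add(Mul(11986, Pow(-2074, -1)), Add(30, -6)) = Add(Mul(11986, Rational(-1, 2074)), 24) = Add(Rational(-5993, 1037), 24) = Rational(18895, 1037)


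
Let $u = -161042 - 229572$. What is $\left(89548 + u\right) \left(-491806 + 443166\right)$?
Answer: $14643850240$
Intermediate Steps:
$u = -390614$
$\left(89548 + u\right) \left(-491806 + 443166\right) = \left(89548 - 390614\right) \left(-491806 + 443166\right) = \left(-301066\right) \left(-48640\right) = 14643850240$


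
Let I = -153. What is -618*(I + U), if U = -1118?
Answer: 785478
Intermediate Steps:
-618*(I + U) = -618*(-153 - 1118) = -618*(-1271) = 785478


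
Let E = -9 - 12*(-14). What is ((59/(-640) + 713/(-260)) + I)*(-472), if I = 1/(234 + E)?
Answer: 546328141/408720 ≈ 1336.7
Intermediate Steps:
E = 159 (E = -9 + 168 = 159)
I = 1/393 (I = 1/(234 + 159) = 1/393 ≈ 0.0025445)
((59/(-640) + 713/(-260)) + I)*(-472) = ((59/(-640) + 713/(-260)) + 1/393)*(-472) = ((59*(-1/640) + 713*(-1/260)) + 1/393)*(-472) = ((-59/640 - 713/260) + 1/393)*(-472) = (-23583/8320 + 1/393)*(-472) = -9259799/3269760*(-472) = 546328141/408720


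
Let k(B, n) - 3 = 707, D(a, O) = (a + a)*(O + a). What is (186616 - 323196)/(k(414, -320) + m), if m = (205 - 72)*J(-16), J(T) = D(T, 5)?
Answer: -68290/23763 ≈ -2.8738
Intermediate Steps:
D(a, O) = 2*a*(O + a) (D(a, O) = (2*a)*(O + a) = 2*a*(O + a))
J(T) = 2*T*(5 + T)
k(B, n) = 710 (k(B, n) = 3 + 707 = 710)
m = 46816 (m = (205 - 72)*(2*(-16)*(5 - 16)) = 133*(2*(-16)*(-11)) = 133*352 = 46816)
(186616 - 323196)/(k(414, -320) + m) = (186616 - 323196)/(710 + 46816) = -136580/47526 = -136580*1/47526 = -68290/23763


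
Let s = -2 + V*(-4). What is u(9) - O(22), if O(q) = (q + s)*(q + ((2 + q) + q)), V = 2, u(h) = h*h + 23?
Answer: -712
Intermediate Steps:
u(h) = 23 + h² (u(h) = h² + 23 = 23 + h²)
s = -10 (s = -2 + 2*(-4) = -2 - 8 = -10)
O(q) = (-10 + q)*(2 + 3*q) (O(q) = (q - 10)*(q + ((2 + q) + q)) = (-10 + q)*(q + (2 + 2*q)) = (-10 + q)*(2 + 3*q))
u(9) - O(22) = (23 + 9²) - (-20 - 28*22 + 3*22²) = (23 + 81) - (-20 - 616 + 3*484) = 104 - (-20 - 616 + 1452) = 104 - 1*816 = 104 - 816 = -712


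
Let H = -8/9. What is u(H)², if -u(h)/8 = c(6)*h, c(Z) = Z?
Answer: 16384/9 ≈ 1820.4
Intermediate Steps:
H = -8/9 (H = -8*⅑ = -8/9 ≈ -0.88889)
u(h) = -48*h
u(H)² = (-48*(-8/9))² = (128/3)² = 16384/9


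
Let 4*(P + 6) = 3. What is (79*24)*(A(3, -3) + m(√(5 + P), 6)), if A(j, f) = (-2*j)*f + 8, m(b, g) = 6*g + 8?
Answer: 132720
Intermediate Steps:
P = -21/4 (P = -6 + (¼)*3 = -6 + ¾ = -21/4 ≈ -5.2500)
m(b, g) = 8 + 6*g
A(j, f) = 8 - 2*f*j (A(j, f) = -2*f*j + 8 = 8 - 2*f*j)
(79*24)*(A(3, -3) + m(√(5 + P), 6)) = (79*24)*((8 - 2*(-3)*3) + (8 + 6*6)) = 1896*((8 + 18) + (8 + 36)) = 1896*(26 + 44) = 1896*70 = 132720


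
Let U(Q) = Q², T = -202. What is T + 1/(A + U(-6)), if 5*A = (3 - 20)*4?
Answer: -22619/112 ≈ -201.96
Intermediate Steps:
A = -68/5 (A = ((3 - 20)*4)/5 = (-17*4)/5 = (⅕)*(-68) = -68/5 ≈ -13.600)
T + 1/(A + U(-6)) = -202 + 1/(-68/5 + (-6)²) = -202 + 1/(-68/5 + 36) = -202 + 1/(112/5) = -202 + 5/112 = -22619/112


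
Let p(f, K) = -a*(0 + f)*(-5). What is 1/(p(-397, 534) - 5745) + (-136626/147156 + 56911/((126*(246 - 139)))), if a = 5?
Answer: 4265293544587/1295358716610 ≈ 3.2928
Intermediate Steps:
p(f, K) = 25*f (p(f, K) = -5*(0 + f)*(-5) = -5*f*(-5) = -(-25)*f = 25*f)
1/(p(-397, 534) - 5745) + (-136626/147156 + 56911/((126*(246 - 139)))) = 1/(25*(-397) - 5745) + (-136626/147156 + 56911/((126*(246 - 139)))) = 1/(-9925 - 5745) + (-136626*1/147156 + 56911/((126*107))) = 1/(-15670) + (-22771/24526 + 56911/13482) = -1/15670 + (-22771/24526 + 56911*(1/13482)) = -1/15670 + (-22771/24526 + 56911/13482) = -1/15670 + 272200141/82664883 = 4265293544587/1295358716610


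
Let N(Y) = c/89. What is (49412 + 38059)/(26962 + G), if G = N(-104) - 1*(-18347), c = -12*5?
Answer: 864991/448049 ≈ 1.9306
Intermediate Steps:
c = -60
N(Y) = -60/89
G = 1632823/89 (G = -60/89 - 1*(-18347) = -60/89 + 18347 = 1632823/89 ≈ 18346.)
(49412 + 38059)/(26962 + G) = (49412 + 38059)/(26962 + 1632823/89) = 87471/(4032441/89) = 87471*(89/4032441) = 864991/448049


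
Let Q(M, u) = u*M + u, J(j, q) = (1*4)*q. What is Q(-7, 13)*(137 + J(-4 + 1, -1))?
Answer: -10374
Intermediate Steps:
J(j, q) = 4*q
Q(M, u) = u + M*u (Q(M, u) = M*u + u = u + M*u)
Q(-7, 13)*(137 + J(-4 + 1, -1)) = (13*(1 - 7))*(137 + 4*(-1)) = (13*(-6))*(137 - 4) = -78*133 = -10374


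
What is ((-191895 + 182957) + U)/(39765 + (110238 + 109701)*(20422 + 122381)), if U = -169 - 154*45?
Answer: -16037/31407988782 ≈ -5.1060e-7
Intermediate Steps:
U = -7099 (U = -169 - 6930 = -7099)
((-191895 + 182957) + U)/(39765 + (110238 + 109701)*(20422 + 122381)) = ((-191895 + 182957) - 7099)/(39765 + (110238 + 109701)*(20422 + 122381)) = (-8938 - 7099)/(39765 + 219939*142803) = -16037/(39765 + 31407949017) = -16037/31407988782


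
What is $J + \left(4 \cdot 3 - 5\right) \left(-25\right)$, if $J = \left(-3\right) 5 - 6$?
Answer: $-196$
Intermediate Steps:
$J = -21$ ($J = -15 - 6 = -21$)
$J + \left(4 \cdot 3 - 5\right) \left(-25\right) = -21 + \left(4 \cdot 3 - 5\right) \left(-25\right) = -21 + \left(12 - 5\right) \left(-25\right) = -21 + 7 \left(-25\right) = -21 - 175 = -196$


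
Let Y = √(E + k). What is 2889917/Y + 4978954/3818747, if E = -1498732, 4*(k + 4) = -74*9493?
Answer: 4978954/3818747 - 2889917*I*√6697426/3348713 ≈ 1.3038 - 2233.4*I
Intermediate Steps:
k = -351249/2 (k = -4 + (-74*9493)/4 = -4 + (¼)*(-702482) = -4 - 351241/2 = -351249/2 ≈ -1.7562e+5)
Y = I*√6697426/2 (Y = √(-1498732 - 351249/2) = √(-3348713/2) = I*√6697426/2 ≈ 1294.0*I)
2889917/Y + 4978954/3818747 = 2889917/((I*√6697426/2)) + 4978954/3818747 = 2889917*(-I*√6697426/3348713) + 4978954*(1/3818747) = -2889917*I*√6697426/3348713 + 4978954/3818747 = 4978954/3818747 - 2889917*I*√6697426/3348713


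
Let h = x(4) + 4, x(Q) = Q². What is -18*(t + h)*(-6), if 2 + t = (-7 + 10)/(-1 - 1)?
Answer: 1782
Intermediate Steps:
h = 20 (h = 4² + 4 = 16 + 4 = 20)
t = -7/2 (t = -2 + (-7 + 10)/(-1 - 1) = -2 + 3/(-2) = -2 + 3*(-½) = -2 - 3/2 = -7/2 ≈ -3.5000)
-18*(t + h)*(-6) = -18*(-7/2 + 20)*(-6) = -297*(-6) = -18*(-99) = 1782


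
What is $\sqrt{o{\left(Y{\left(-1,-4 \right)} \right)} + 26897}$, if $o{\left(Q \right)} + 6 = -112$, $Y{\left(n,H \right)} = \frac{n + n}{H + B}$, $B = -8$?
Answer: $\sqrt{26779} \approx 163.64$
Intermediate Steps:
$Y{\left(n,H \right)} = \frac{2 n}{-8 + H}$ ($Y{\left(n,H \right)} = \frac{n + n}{H - 8} = \frac{2 n}{-8 + H}$)
$o{\left(Q \right)} = -118$ ($o{\left(Q \right)} = -6 - 112 = -118$)
$\sqrt{o{\left(Y{\left(-1,-4 \right)} \right)} + 26897} = \sqrt{-118 + 26897} = \sqrt{26779}$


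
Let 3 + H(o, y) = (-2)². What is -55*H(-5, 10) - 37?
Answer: -92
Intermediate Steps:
H(o, y) = 1 (H(o, y) = -3 + (-2)² = -3 + 4 = 1)
-55*H(-5, 10) - 37 = -55*1 - 37 = -55 - 37 = -92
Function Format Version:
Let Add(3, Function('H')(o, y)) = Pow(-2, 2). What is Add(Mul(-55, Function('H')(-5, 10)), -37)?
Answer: -92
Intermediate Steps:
Function('H')(o, y) = 1 (Function('H')(o, y) = Add(-3, Pow(-2, 2)) = Add(-3, 4) = 1)
Add(Mul(-55, Function('H')(-5, 10)), -37) = Add(Mul(-55, 1), -37) = Add(-55, -37) = -92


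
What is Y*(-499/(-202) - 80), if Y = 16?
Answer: -125288/101 ≈ -1240.5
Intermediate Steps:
Y*(-499/(-202) - 80) = 16*(-499/(-202) - 80) = 16*(-499*(-1/202) - 80) = 16*(499/202 - 80) = 16*(-15661/202) = -125288/101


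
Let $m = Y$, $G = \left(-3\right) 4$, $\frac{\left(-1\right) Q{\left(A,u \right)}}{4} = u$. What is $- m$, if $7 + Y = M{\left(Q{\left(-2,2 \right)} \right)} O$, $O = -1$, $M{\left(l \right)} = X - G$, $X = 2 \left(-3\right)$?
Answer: $13$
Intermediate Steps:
$Q{\left(A,u \right)} = - 4 u$
$X = -6$
$G = -12$
$M{\left(l \right)} = 6$ ($M{\left(l \right)} = -6 - -12 = -6 + 12 = 6$)
$Y = -13$ ($Y = -7 + 6 \left(-1\right) = -7 - 6 = -13$)
$m = -13$
$- m = \left(-1\right) \left(-13\right) = 13$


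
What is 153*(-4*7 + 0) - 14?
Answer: -4298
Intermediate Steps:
153*(-4*7 + 0) - 14 = 153*(-28 + 0) - 14 = 153*(-28) - 14 = -4284 - 14 = -4298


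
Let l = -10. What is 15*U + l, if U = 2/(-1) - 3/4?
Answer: -205/4 ≈ -51.250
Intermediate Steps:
U = -11/4 (U = 2*(-1) - 3*¼ = -2 - ¾ = -11/4 ≈ -2.7500)
15*U + l = 15*(-11/4) - 10 = -165/4 - 10 = -205/4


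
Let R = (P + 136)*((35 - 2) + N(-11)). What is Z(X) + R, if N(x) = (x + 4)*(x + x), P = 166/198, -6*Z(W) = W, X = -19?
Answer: 460655/18 ≈ 25592.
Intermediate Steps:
Z(W) = -W/6
P = 83/99 (P = 166*(1/198) = 83/99 ≈ 0.83838)
N(x) = 2*x*(4 + x) (N(x) = (4 + x)*(2*x) = 2*x*(4 + x))
R = 230299/9 (R = (83/99 + 136)*((35 - 2) + 2*(-11)*(4 - 11)) = 13547*(33 + 2*(-11)*(-7))/99 = 13547*(33 + 154)/99 = (13547/99)*187 = 230299/9 ≈ 25589.)
Z(X) + R = -1/6*(-19) + 230299/9 = 19/6 + 230299/9 = 460655/18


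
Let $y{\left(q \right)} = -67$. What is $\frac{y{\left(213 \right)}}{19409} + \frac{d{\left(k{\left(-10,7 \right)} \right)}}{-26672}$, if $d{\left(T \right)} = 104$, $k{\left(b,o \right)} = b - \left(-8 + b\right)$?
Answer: $- \frac{475695}{64709606} \approx -0.0073512$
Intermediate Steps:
$k{\left(b,o \right)} = 8$
$\frac{y{\left(213 \right)}}{19409} + \frac{d{\left(k{\left(-10,7 \right)} \right)}}{-26672} = - \frac{67}{19409} + \frac{104}{-26672} = \left(-67\right) \frac{1}{19409} + 104 \left(- \frac{1}{26672}\right) = - \frac{67}{19409} - \frac{13}{3334} = - \frac{475695}{64709606}$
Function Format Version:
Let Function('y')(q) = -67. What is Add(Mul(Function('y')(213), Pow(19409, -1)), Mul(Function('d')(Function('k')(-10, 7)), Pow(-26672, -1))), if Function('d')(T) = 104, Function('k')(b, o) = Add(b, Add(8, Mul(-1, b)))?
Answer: Rational(-475695, 64709606) ≈ -0.0073512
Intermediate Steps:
Function('k')(b, o) = 8
Add(Mul(Function('y')(213), Pow(19409, -1)), Mul(Function('d')(Function('k')(-10, 7)), Pow(-26672, -1))) = Add(Mul(-67, Pow(19409, -1)), Mul(104, Pow(-26672, -1))) = Add(Mul(-67, Rational(1, 19409)), Mul(104, Rational(-1, 26672))) = Add(Rational(-67, 19409), Rational(-13, 3334)) = Rational(-475695, 64709606)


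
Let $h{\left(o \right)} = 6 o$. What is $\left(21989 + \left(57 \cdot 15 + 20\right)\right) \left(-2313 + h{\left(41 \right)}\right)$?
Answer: $-47259888$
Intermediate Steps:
$\left(21989 + \left(57 \cdot 15 + 20\right)\right) \left(-2313 + h{\left(41 \right)}\right) = \left(21989 + \left(57 \cdot 15 + 20\right)\right) \left(-2313 + 6 \cdot 41\right) = \left(21989 + \left(855 + 20\right)\right) \left(-2313 + 246\right) = \left(21989 + 875\right) \left(-2067\right) = 22864 \left(-2067\right) = -47259888$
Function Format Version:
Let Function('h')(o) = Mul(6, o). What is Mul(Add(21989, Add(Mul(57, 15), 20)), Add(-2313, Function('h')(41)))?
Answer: -47259888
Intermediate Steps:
Mul(Add(21989, Add(Mul(57, 15), 20)), Add(-2313, Function('h')(41))) = Mul(Add(21989, Add(Mul(57, 15), 20)), Add(-2313, Mul(6, 41))) = Mul(Add(21989, Add(855, 20)), Add(-2313, 246)) = Mul(Add(21989, 875), -2067) = Mul(22864, -2067) = -47259888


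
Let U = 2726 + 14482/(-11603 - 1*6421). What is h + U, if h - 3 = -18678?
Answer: -143739629/9012 ≈ -15950.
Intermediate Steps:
h = -18675 (h = 3 - 18678 = -18675)
U = 24559471/9012 (U = 2726 + 14482/(-11603 - 6421) = 2726 + 14482/(-18024) = 2726 + 14482*(-1/18024) = 2726 - 7241/9012 = 24559471/9012 ≈ 2725.2)
h + U = -18675 + 24559471/9012 = -143739629/9012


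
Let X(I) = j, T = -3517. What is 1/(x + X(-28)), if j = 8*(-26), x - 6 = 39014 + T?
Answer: 1/35295 ≈ 2.8333e-5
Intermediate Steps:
x = 35503 (x = 6 + (39014 - 3517) = 6 + 35497 = 35503)
j = -208
X(I) = -208
1/(x + X(-28)) = 1/(35503 - 208) = 1/35295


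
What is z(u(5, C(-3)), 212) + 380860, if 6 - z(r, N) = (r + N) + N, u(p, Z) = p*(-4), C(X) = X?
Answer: 380462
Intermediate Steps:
u(p, Z) = -4*p
z(r, N) = 6 - r - 2*N (z(r, N) = 6 - ((r + N) + N) = 6 - ((N + r) + N) = 6 - (r + 2*N) = 6 + (-r - 2*N) = 6 - r - 2*N)
z(u(5, C(-3)), 212) + 380860 = (6 - (-4)*5 - 2*212) + 380860 = (6 - 1*(-20) - 424) + 380860 = (6 + 20 - 424) + 380860 = -398 + 380860 = 380462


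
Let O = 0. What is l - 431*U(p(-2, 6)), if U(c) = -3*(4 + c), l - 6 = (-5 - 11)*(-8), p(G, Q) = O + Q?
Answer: 13064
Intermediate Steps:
p(G, Q) = Q (p(G, Q) = 0 + Q = Q)
l = 134 (l = 6 + (-5 - 11)*(-8) = 6 - 16*(-8) = 6 + 128 = 134)
U(c) = -12 - 3*c
l - 431*U(p(-2, 6)) = 134 - 431*(-12 - 3*6) = 134 - 431*(-12 - 18) = 134 - 431*(-30) = 134 + 12930 = 13064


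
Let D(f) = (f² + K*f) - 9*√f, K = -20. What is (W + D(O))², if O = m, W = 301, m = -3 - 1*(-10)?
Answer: 44667 - 3780*√7 ≈ 34666.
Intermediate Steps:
m = 7 (m = -3 + 10 = 7)
O = 7
D(f) = f² - 20*f - 9*√f (D(f) = (f² - 20*f) - 9*√f = f² - 20*f - 9*√f)
(W + D(O))² = (301 + (7² - 20*7 - 9*√7))² = (301 + (49 - 140 - 9*√7))² = (301 + (-91 - 9*√7))² = (210 - 9*√7)²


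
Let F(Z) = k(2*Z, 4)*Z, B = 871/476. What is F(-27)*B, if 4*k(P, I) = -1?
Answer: 23517/1904 ≈ 12.351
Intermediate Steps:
k(P, I) = -¼ (k(P, I) = (¼)*(-1) = -¼)
B = 871/476 (B = 871*(1/476) = 871/476 ≈ 1.8298)
F(Z) = -Z/4
F(-27)*B = -¼*(-27)*(871/476) = (27/4)*(871/476) = 23517/1904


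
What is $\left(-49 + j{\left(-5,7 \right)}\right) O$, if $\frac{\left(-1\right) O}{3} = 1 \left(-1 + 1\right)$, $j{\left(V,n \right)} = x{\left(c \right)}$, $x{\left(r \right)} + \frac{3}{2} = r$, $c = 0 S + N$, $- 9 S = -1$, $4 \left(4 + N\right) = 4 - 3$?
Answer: $0$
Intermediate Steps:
$N = - \frac{15}{4}$ ($N = -4 + \frac{4 - 3}{4} = -4 + \frac{1}{4} \cdot 1 = -4 + \frac{1}{4} = - \frac{15}{4} \approx -3.75$)
$S = \frac{1}{9}$ ($S = \left(- \frac{1}{9}\right) \left(-1\right) = \frac{1}{9} \approx 0.11111$)
$c = - \frac{15}{4}$ ($c = 0 \cdot \frac{1}{9} - \frac{15}{4} = 0 - \frac{15}{4} = - \frac{15}{4} \approx -3.75$)
$x{\left(r \right)} = - \frac{3}{2} + r$
$j{\left(V,n \right)} = - \frac{21}{4}$ ($j{\left(V,n \right)} = - \frac{3}{2} - \frac{15}{4} = - \frac{21}{4}$)
$O = 0$ ($O = - 3 \cdot 1 \left(-1 + 1\right) = - 3 \cdot 1 \cdot 0 = \left(-3\right) 0 = 0$)
$\left(-49 + j{\left(-5,7 \right)}\right) O = \left(-49 - \frac{21}{4}\right) 0 = \left(- \frac{217}{4}\right) 0 = 0$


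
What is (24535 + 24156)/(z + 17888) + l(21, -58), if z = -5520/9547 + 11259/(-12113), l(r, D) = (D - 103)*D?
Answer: 19320763168135831/2068444249735 ≈ 9340.7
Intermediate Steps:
l(r, D) = D*(-103 + D) (l(r, D) = (-103 + D)*D = D*(-103 + D))
z = -174353433/115642811 (z = -5520*1/9547 + 11259*(-1/12113) = -5520/9547 - 11259/12113 = -174353433/115642811 ≈ -1.5077)
(24535 + 24156)/(z + 17888) + l(21, -58) = (24535 + 24156)/(-174353433/115642811 + 17888) - 58*(-103 - 58) = 48691/(2068444249735/115642811) - 58*(-161) = 48691*(115642811/2068444249735) + 9338 = 5630764110401/2068444249735 + 9338 = 19320763168135831/2068444249735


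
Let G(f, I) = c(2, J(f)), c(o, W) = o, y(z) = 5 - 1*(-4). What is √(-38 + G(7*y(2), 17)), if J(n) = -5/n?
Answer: 6*I ≈ 6.0*I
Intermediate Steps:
y(z) = 9 (y(z) = 5 + 4 = 9)
G(f, I) = 2
√(-38 + G(7*y(2), 17)) = √(-38 + 2) = √(-36) = 6*I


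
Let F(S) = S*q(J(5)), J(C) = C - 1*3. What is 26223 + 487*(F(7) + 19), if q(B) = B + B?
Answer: 49112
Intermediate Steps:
J(C) = -3 + C (J(C) = C - 3 = -3 + C)
q(B) = 2*B
F(S) = 4*S (F(S) = S*(2*(-3 + 5)) = S*(2*2) = S*4 = 4*S)
26223 + 487*(F(7) + 19) = 26223 + 487*(4*7 + 19) = 26223 + 487*(28 + 19) = 26223 + 487*47 = 26223 + 22889 = 49112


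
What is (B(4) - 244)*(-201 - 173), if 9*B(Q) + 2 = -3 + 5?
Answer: 91256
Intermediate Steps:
B(Q) = 0 (B(Q) = -2/9 + (-3 + 5)/9 = -2/9 + (1/9)*2 = -2/9 + 2/9 = 0)
(B(4) - 244)*(-201 - 173) = (0 - 244)*(-201 - 173) = -244*(-374) = 91256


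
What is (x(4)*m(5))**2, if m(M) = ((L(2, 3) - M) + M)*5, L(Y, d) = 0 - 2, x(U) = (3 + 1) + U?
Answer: 6400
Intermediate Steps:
x(U) = 4 + U
L(Y, d) = -2
m(M) = -10 (m(M) = ((-2 - M) + M)*5 = -2*5 = -10)
(x(4)*m(5))**2 = ((4 + 4)*(-10))**2 = (8*(-10))**2 = (-80)**2 = 6400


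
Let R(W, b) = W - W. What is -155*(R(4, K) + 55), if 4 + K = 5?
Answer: -8525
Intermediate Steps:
K = 1 (K = -4 + 5 = 1)
R(W, b) = 0
-155*(R(4, K) + 55) = -155*(0 + 55) = -155*55 = -8525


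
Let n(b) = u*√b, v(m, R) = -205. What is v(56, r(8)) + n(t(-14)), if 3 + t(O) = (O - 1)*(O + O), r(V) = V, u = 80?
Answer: -205 + 80*√417 ≈ 1428.6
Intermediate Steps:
t(O) = -3 + 2*O*(-1 + O) (t(O) = -3 + (O - 1)*(O + O) = -3 + (-1 + O)*(2*O) = -3 + 2*O*(-1 + O))
n(b) = 80*√b
v(56, r(8)) + n(t(-14)) = -205 + 80*√(-3 - 2*(-14) + 2*(-14)²) = -205 + 80*√(-3 + 28 + 2*196) = -205 + 80*√(-3 + 28 + 392) = -205 + 80*√417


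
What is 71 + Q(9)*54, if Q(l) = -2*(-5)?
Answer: 611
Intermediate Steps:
Q(l) = 10
71 + Q(9)*54 = 71 + 10*54 = 71 + 540 = 611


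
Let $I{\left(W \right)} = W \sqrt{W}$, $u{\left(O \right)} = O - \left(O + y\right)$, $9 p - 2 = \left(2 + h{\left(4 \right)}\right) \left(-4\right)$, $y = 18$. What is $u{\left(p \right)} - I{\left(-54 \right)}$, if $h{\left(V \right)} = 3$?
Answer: $-18 + 162 i \sqrt{6} \approx -18.0 + 396.82 i$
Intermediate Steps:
$p = -2$ ($p = \frac{2}{9} + \frac{\left(2 + 3\right) \left(-4\right)}{9} = \frac{2}{9} + \frac{5 \left(-4\right)}{9} = \frac{2}{9} + \frac{1}{9} \left(-20\right) = \frac{2}{9} - \frac{20}{9} = -2$)
$u{\left(O \right)} = -18$ ($u{\left(O \right)} = O - \left(O + 18\right) = O - \left(18 + O\right) = -18$)
$I{\left(W \right)} = W^{\frac{3}{2}}$
$u{\left(p \right)} - I{\left(-54 \right)} = -18 - \left(-54\right)^{\frac{3}{2}} = -18 - - 162 i \sqrt{6} = -18 + 162 i \sqrt{6}$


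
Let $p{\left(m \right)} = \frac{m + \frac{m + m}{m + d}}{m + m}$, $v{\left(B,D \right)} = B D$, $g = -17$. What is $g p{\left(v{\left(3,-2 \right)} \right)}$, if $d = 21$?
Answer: $- \frac{289}{30} \approx -9.6333$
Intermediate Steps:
$p{\left(m \right)} = \frac{m + \frac{2 m}{21 + m}}{2 m}$ ($p{\left(m \right)} = \frac{m + \frac{m + m}{m + 21}}{m + m} = \frac{m + \frac{2 m}{21 + m}}{2 m}$)
$g p{\left(v{\left(3,-2 \right)} \right)} = - 17 \frac{23 + 3 \left(-2\right)}{2 \left(21 + 3 \left(-2\right)\right)} = - 17 \frac{23 - 6}{2 \left(21 - 6\right)} = - 17 \cdot \frac{1}{2} \cdot \frac{1}{15} \cdot 17 = \left(-17\right) \frac{17}{30} = - \frac{289}{30}$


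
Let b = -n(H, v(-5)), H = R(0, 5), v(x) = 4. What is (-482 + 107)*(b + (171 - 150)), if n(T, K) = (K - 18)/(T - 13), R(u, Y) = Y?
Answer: -28875/4 ≈ -7218.8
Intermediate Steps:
H = 5
n(T, K) = (-18 + K)/(-13 + T)
b = -7/4 (b = -(-18 + 4)/(-13 + 5) = -(-14)/(-8) = -(-1)*(-14)/8 = -1*7/4 = -7/4 ≈ -1.7500)
(-482 + 107)*(b + (171 - 150)) = (-482 + 107)*(-7/4 + (171 - 150)) = -375*(-7/4 + 21) = -375*77/4 = -28875/4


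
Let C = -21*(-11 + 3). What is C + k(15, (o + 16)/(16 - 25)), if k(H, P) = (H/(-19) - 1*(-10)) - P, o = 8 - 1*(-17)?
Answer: 31082/171 ≈ 181.77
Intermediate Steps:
o = 25 (o = 8 + 17 = 25)
k(H, P) = 10 - P - H/19 (k(H, P) = (H*(-1/19) + 10) - P = (-H/19 + 10) - P = (10 - H/19) - P = 10 - P - H/19)
C = 168 (C = -21*(-8) = 168)
C + k(15, (o + 16)/(16 - 25)) = 168 + (10 - (25 + 16)/(16 - 25) - 1/19*15) = 168 + (10 - 41/(-9) - 15/19) = 168 + (10 - 41*(-1)/9 - 15/19) = 168 + (10 - 1*(-41/9) - 15/19) = 168 + (10 + 41/9 - 15/19) = 168 + 2354/171 = 31082/171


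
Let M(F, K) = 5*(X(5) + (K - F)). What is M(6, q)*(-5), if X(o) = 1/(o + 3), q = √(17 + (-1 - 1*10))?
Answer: 1175/8 - 25*√6 ≈ 85.638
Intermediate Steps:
q = √6 (q = √(17 + (-1 - 10)) = √(17 - 11) = √6 ≈ 2.4495)
X(o) = 1/(3 + o)
M(F, K) = 5/8 - 5*F + 5*K (M(F, K) = 5*(1/(3 + 5) + (K - F)) = 5*(1/8 + (K - F)) = 5*(⅛ + (K - F)) = 5*(⅛ + K - F) = 5/8 - 5*F + 5*K)
M(6, q)*(-5) = (5/8 - 5*6 + 5*√6)*(-5) = (5/8 - 30 + 5*√6)*(-5) = (-235/8 + 5*√6)*(-5) = 1175/8 - 25*√6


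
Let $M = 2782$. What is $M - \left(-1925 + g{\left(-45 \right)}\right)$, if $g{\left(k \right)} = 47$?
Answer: $4660$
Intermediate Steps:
$M - \left(-1925 + g{\left(-45 \right)}\right) = 2782 - \left(-1925 + 47\right) = 2782 - -1878 = 2782 + 1878 = 4660$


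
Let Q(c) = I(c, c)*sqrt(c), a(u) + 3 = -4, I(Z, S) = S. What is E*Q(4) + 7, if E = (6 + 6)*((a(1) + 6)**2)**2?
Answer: 103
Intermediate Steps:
a(u) = -7 (a(u) = -3 - 4 = -7)
E = 12 (E = (6 + 6)*((-7 + 6)**2)**2 = 12*((-1)**2)**2 = 12*1**2 = 12*1 = 12)
Q(c) = c**(3/2) (Q(c) = c*sqrt(c) = c**(3/2))
E*Q(4) + 7 = 12*4**(3/2) + 7 = 12*8 + 7 = 96 + 7 = 103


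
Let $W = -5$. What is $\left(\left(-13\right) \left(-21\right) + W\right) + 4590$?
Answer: $4858$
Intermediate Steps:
$\left(\left(-13\right) \left(-21\right) + W\right) + 4590 = \left(\left(-13\right) \left(-21\right) - 5\right) + 4590 = \left(273 - 5\right) + 4590 = 268 + 4590 = 4858$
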